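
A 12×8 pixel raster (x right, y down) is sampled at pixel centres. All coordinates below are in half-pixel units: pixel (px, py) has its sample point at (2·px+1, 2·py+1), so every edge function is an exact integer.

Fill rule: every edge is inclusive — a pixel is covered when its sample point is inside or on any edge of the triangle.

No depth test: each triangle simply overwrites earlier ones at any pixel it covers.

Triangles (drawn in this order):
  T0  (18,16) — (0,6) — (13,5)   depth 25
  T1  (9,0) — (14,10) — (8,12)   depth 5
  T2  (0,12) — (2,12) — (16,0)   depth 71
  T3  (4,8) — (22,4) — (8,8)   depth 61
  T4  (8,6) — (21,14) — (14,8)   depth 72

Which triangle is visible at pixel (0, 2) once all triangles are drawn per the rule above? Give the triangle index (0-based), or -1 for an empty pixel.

T0:
  2·area = 148
  edge (18, 16)→(0, 6): d=(-18,-10) inclusive
  edge (0, 6)→(13, 5): d=(13,-1) inclusive
  edge (13, 5)→(18, 16): d=(5,11) inclusive
    (6,2)@(13, 5): e=[148,0,0] → #  [on edge]
    (7,2)@(15, 5): e=[168,2,-22] → ·
    (1,3)@(3, 7): e=[12,16,120] → #
    (2,3)@(5, 7): e=[32,18,98] → #
    (3,3)@(7, 7): e=[52,20,76] → #
    (4,3)@(9, 7): e=[72,22,54] → #
    (5,3)@(11, 7): e=[92,24,32] → #
    (7,3)@(15, 7): e=[132,28,-12] → ·
    (1,4)@(3, 9): e=[-24,42,130] → ·
    (2,4)@(5, 9): e=[-4,44,108] → ·
    (3,4)@(7, 9): e=[16,46,86] → #
    (7,4)@(15, 9): e=[96,54,-2] → ·
    (4,5)@(9, 11): e=[0,74,74] → #  [on edge]
  covered (18 px):
    · · · · · · · · · · · ·
    · · · · · · · · · · · ·
    · · · · · · # · · · · ·
    · # # # # # # · · · · ·
    · · · # # # # · · · · ·
    · · · · # # # # · · · ·
    · · · · · · # # · · · ·
    · · · · · · · · # · · ·
T1:
  2·area = 70
  edge (9, 0)→(14, 10): d=(5,10) inclusive
  edge (14, 10)→(8, 12): d=(-6,2) inclusive
  edge (8, 12)→(9, 0): d=(1,-12) inclusive
    (4,0)@(9, 1): e=[5,64,1] → #
    (5,0)@(11, 1): e=[-15,60,25] → ·
    (4,1)@(9, 3): e=[15,52,3] → #
    (5,1)@(11, 3): e=[-5,48,27] → ·
    (4,2)@(9, 5): e=[25,40,5] → #
    (5,2)@(11, 5): e=[5,36,29] → #
    (6,2)@(13, 5): e=[-15,32,53] → ·
    (4,3)@(9, 7): e=[35,28,7] → #
    (6,3)@(13, 7): e=[-5,20,55] → ·
    (11,3)@(23, 7): e=[-105,0,175] → ·  [on edge]
    (4,4)@(9, 9): e=[45,16,9] → #
    (6,4)@(13, 9): e=[5,8,57] → #
    (8,4)@(17, 9): e=[-35,0,105] → ·  [on edge]
    (5,5)@(11, 11): e=[35,0,35] → #  [on edge]
    (2,6)@(5, 13): e=[105,0,-35] → ·  [on edge]
  covered (11 px):
    · · · · # · · · · · · ·
    · · · · # · · · · · · ·
    · · · · # # · · · · · ·
    · · · · # # · · · · · ·
    · · · · # # # · · · · ·
    · · · · # # · · · · · ·
    · · · · · · · · · · · ·
    · · · · · · · · · · · ·
T2:
  2·area = 24  (B↔C swapped to make it positive)
  edge (0, 12)→(16, 0): d=(16,-12) inclusive
  edge (16, 0)→(2, 12): d=(-14,12) inclusive
  edge (2, 12)→(0, 12): d=(-2,0) inclusive
    (3,3)@(7, 7): e=[4,10,10] → #
    (4,3)@(9, 7): e=[28,-14,10] → ·
    (2,4)@(5, 9): e=[12,6,6] → #
    (3,4)@(7, 9): e=[36,-18,6] → ·
    (1,5)@(3, 11): e=[20,2,2] → #
    (2,5)@(5, 11): e=[44,-22,2] → ·
    (1,6)@(3, 13): e=[52,-26,-2] → ·
  covered (3 px):
    · · · · · · · · · · · ·
    · · · · · · · · · · · ·
    · · · · · · · · · · · ·
    · · · # · · · · · · · ·
    · · # · · · · · · · · ·
    · # · · · · · · · · · ·
    · · · · · · · · · · · ·
    · · · · · · · · · · · ·
T3:
  2·area = 16
  edge (4, 8)→(22, 4): d=(18,-4) inclusive
  edge (22, 4)→(8, 8): d=(-14,4) inclusive
  edge (8, 8)→(4, 8): d=(-4,0) inclusive
    (4,3)@(9, 7): e=[2,10,4] → #
    (5,3)@(11, 7): e=[10,2,4] → #
    (6,3)@(13, 7): e=[18,-6,4] → ·
    (4,4)@(9, 9): e=[38,-18,-4] → ·
    (5,4)@(11, 9): e=[46,-26,-4] → ·
  covered (2 px):
    · · · · · · · · · · · ·
    · · · · · · · · · · · ·
    · · · · · · · · · · · ·
    · · · · # # · · · · · ·
    · · · · · · · · · · · ·
    · · · · · · · · · · · ·
    · · · · · · · · · · · ·
    · · · · · · · · · · · ·
T4:
  2·area = 22  (B↔C swapped to make it positive)
  edge (8, 6)→(14, 8): d=(6,2) inclusive
  edge (14, 8)→(21, 14): d=(7,6) inclusive
  edge (21, 14)→(8, 6): d=(-13,-8) inclusive
    (2,2)@(5, 5): e=[0,33,-11] → ·  [on edge]
    (5,3)@(11, 7): e=[0,11,11] → #  [on edge]
    (6,3)@(13, 7): e=[-4,-1,27] → ·
    (5,4)@(11, 9): e=[12,25,-15] → ·
    (6,4)@(13, 9): e=[8,13,1] → #
    (7,4)@(15, 9): e=[4,1,17] → #
    (8,4)@(17, 9): e=[0,-11,33] → ·  [on edge]
    (6,5)@(13, 11): e=[20,27,-25] → ·
    (7,5)@(15, 11): e=[16,15,-9] → ·
    (8,5)@(17, 11): e=[12,3,7] → #
    (9,5)@(19, 11): e=[8,-9,23] → ·
    (11,5)@(23, 11): e=[0,-33,55] → ·  [on edge]
  covered (4 px):
    · · · · · · · · · · · ·
    · · · · · · · · · · · ·
    · · · · · · · · · · · ·
    · · · · · # · · · · · ·
    · · · · · · # # · · · ·
    · · · · · · · · # · · ·
    · · · · · · · · · · · ·
    · · · · · · · · · · · ·

Z-buffer (winner per pixel, '.' = empty):
  . . . . 1 . . . . . . .
  . . . . 1 . . . . . . .
  . . . . 1 1 0 . . . . .
  . 0 0 2 3 4 0 . . . . .
  . . 2 0 1 1 4 4 . . . .
  . 2 . . 1 1 0 0 4 . . .
  . . . . . . 0 0 . . . .
  . . . . . . . . 0 . . .

Result: -1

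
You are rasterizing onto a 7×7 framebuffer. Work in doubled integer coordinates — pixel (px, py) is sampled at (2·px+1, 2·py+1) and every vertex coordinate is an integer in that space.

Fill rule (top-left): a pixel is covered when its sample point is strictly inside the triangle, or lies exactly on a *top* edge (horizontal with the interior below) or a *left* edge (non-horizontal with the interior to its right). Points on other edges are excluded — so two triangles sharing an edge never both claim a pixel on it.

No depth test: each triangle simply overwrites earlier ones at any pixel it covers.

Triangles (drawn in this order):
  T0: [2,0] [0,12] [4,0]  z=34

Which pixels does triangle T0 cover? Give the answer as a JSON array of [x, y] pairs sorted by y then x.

T0:
  2·area = 24  (B↔C swapped to make it positive)
  edge (2, 0)→(4, 0): d=(2,0) top-left  bias=+0
  edge (4, 0)→(0, 12): d=(-4,12) right/bottom  bias=-1
  edge (0, 12)→(2, 0): d=(2,-12) top-left  bias=+0
    (1,0)@(3, 1): e=[2,8,14] → X
    (2,0)@(5, 1): e=[2,-16,38] → .
    (1,1)@(3, 3): e=[6,0,18] → .  [on edge]
    (0,3)@(1, 7): e=[14,8,2] → X
    (1,3)@(3, 7): e=[14,-16,26] → .
    (0,4)@(1, 9): e=[18,0,6] → .  [on edge]
  covered (2 px):
    . X . . . . .
    . . . . . . .
    . . . . . . .
    X . . . . . .
    . . . . . . .
    . . . . . . .
    . . . . . . .

Final: [[1,0],[0,3]]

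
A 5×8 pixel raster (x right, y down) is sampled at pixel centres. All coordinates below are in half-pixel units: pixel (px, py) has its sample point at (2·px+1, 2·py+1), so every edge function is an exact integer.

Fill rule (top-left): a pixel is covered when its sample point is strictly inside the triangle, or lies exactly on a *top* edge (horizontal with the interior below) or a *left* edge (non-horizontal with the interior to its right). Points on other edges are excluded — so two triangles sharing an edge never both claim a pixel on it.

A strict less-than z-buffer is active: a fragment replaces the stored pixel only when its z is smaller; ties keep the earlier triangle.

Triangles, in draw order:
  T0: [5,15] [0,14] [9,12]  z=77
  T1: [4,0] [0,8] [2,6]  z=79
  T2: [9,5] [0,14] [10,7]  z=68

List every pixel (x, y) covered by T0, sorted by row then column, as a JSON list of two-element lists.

T0:
  2·area = 19
  edge (5, 15)→(0, 14): d=(-5,-1) top-left  bias=+0
  edge (0, 14)→(9, 12): d=(9,-2) top-left  bias=+0
  edge (9, 12)→(5, 15): d=(-4,3) right/bottom  bias=-1
    (2,6)@(5, 13): e=[10,1,8] → #
    (3,6)@(7, 13): e=[12,5,2] → #
    (4,6)@(9, 13): e=[14,9,-4] → ·
    (2,7)@(5, 15): e=[0,19,0] → ·  [on edge]
    (3,7)@(7, 15): e=[2,23,-6] → ·
  covered (2 px):
    · · · · ·
    · · · · ·
    · · · · ·
    · · · · ·
    · · · · ·
    · · · · ·
    · · # # ·
    · · · · ·
T1:
  2·area = 8  (B↔C swapped to make it positive)
  edge (4, 0)→(2, 6): d=(-2,6) right/bottom  bias=-1
  edge (2, 6)→(0, 8): d=(-2,2) right/bottom  bias=-1
  edge (0, 8)→(4, 0): d=(4,-8) top-left  bias=+0
    (3,0)@(7, 1): e=[-20,0,28] → ·  [on edge]
    (1,1)@(3, 3): e=[0,4,4] → ·  [on edge]
    (2,1)@(5, 3): e=[-12,0,20] → ·  [on edge]
    (1,2)@(3, 5): e=[-4,0,12] → ·  [on edge]
    (0,3)@(1, 7): e=[4,0,4] → ·  [on edge]
    (0,4)@(1, 9): e=[0,-4,12] → ·  [on edge]
  covered (0 px):
    · · · · ·
    · · · · ·
    · · · · ·
    · · · · ·
    · · · · ·
    · · · · ·
    · · · · ·
    · · · · ·
T2:
  2·area = 27  (B↔C swapped to make it positive)
  edge (9, 5)→(10, 7): d=(1,2) right/bottom  bias=-1
  edge (10, 7)→(0, 14): d=(-10,7) right/bottom  bias=-1
  edge (0, 14)→(9, 5): d=(9,-9) top-left  bias=+0
    (3,0)@(7, 1): e=[0,81,-54] → ·  [on edge]
    (4,2)@(9, 5): e=[0,27,0] → ·  [on edge]
    (3,3)@(7, 7): e=[6,21,0] → #  [on edge]
    (4,3)@(9, 7): e=[2,7,18] → #
    (2,4)@(5, 9): e=[12,15,0] → #  [on edge]
    (4,4)@(9, 9): e=[4,-13,36] → ·
    (1,5)@(3, 11): e=[18,9,0] → #  [on edge]
    (2,5)@(5, 11): e=[14,-5,18] → ·
    (3,5)@(7, 11): e=[10,-19,36] → ·
    (0,6)@(1, 13): e=[24,3,0] → #  [on edge]
    (1,6)@(3, 13): e=[20,-11,18] → ·
    (0,7)@(1, 15): e=[26,-17,18] → ·
  covered (6 px):
    · · · · ·
    · · · · ·
    · · · · ·
    · · · # #
    · · # # ·
    · # · · ·
    # · · · ·
    · · · · ·

Final: [[2,6],[3,6]]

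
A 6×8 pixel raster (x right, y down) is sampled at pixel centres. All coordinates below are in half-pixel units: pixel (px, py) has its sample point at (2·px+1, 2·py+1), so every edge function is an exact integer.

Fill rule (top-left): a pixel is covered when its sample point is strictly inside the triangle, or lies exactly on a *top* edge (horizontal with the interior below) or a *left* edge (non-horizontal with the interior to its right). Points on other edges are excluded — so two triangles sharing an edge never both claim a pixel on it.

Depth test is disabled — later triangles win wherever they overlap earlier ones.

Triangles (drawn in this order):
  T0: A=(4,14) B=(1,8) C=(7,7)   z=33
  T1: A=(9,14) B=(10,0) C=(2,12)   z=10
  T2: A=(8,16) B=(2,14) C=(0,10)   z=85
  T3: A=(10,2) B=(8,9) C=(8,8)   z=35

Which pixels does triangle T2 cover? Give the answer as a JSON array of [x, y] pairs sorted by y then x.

T0:
  2·area = 39
  edge (4, 14)→(1, 8): d=(-3,-6) top-left  bias=+0
  edge (1, 8)→(7, 7): d=(6,-1) top-left  bias=+0
  edge (7, 7)→(4, 14): d=(-3,7) right/bottom  bias=-1
    (3,3)@(7, 7): e=[39,0,0] → .  [on edge]
    (1,4)@(3, 9): e=[9,8,22] → X
    (2,4)@(5, 9): e=[21,10,8] → X
    (3,4)@(7, 9): e=[33,12,-6] → .
    (1,5)@(3, 11): e=[3,20,16] → X
    (3,5)@(7, 11): e=[27,24,-12] → .
    (1,6)@(3, 13): e=[-3,32,10] → .
    (2,6)@(5, 13): e=[9,34,-4] → .
  covered (4 px):
    . . . . . .
    . . . . . .
    . . . . . .
    . . . . . .
    . X X . . .
    . X X . . .
    . . . . . .
    . . . . . .
T1:
  2·area = 100  (B↔C swapped to make it positive)
  edge (9, 14)→(2, 12): d=(-7,-2) top-left  bias=+0
  edge (2, 12)→(10, 0): d=(8,-12) top-left  bias=+0
  edge (10, 0)→(9, 14): d=(-1,14) right/bottom  bias=-1
    (4,1)@(9, 3): e=[77,12,11] → X
    (5,1)@(11, 3): e=[81,36,-17] → .
    (3,2)@(7, 5): e=[59,4,37] → X
    (5,2)@(11, 5): e=[67,52,-19] → .
    (3,3)@(7, 7): e=[45,20,35] → X
    (5,3)@(11, 7): e=[53,68,-21] → .
    (2,4)@(5, 9): e=[27,12,61] → X
    (5,4)@(11, 9): e=[39,84,-23] → .
    (1,5)@(3, 11): e=[9,4,87] → X
    (5,5)@(11, 11): e=[25,100,-25] → .
    (1,6)@(3, 13): e=[-5,20,85] → .
    (2,6)@(5, 13): e=[-1,44,57] → .
  covered (14 px):
    . . . . . .
    . . . . X .
    . . . X X .
    . . . X X .
    . . X X X .
    . X X X X .
    . . . X X .
    . . . . . .
T2:
  2·area = 20
  edge (8, 16)→(2, 14): d=(-6,-2) top-left  bias=+0
  edge (2, 14)→(0, 10): d=(-2,-4) top-left  bias=+0
  edge (0, 10)→(8, 16): d=(8,6) right/bottom  bias=-1
    (0,5)@(1, 11): e=[16,2,2] → X
    (1,5)@(3, 11): e=[20,10,-10] → .
    (0,6)@(1, 13): e=[4,-2,18] → .
    (1,6)@(3, 13): e=[8,6,6] → X
    (2,6)@(5, 13): e=[12,14,-6] → .
    (1,7)@(3, 15): e=[-4,2,22] → .
    (2,7)@(5, 15): e=[0,10,10] → X  [on edge]
    (3,7)@(7, 15): e=[4,18,-2] → .
  covered (3 px):
    . . . . . .
    . . . . . .
    . . . . . .
    . . . . . .
    . . . . . .
    X . . . . .
    . X . . . .
    . . X . . .
T3:
  2·area = 2
  edge (10, 2)→(8, 9): d=(-2,7) right/bottom  bias=-1
  edge (8, 9)→(8, 8): d=(0,-1) top-left  bias=+0
  edge (8, 8)→(10, 2): d=(2,-6) top-left  bias=+0
    (4,2)@(9, 5): e=[1,1,0] → X  [on edge]
    (5,2)@(11, 5): e=[-13,3,12] → .
    (4,3)@(9, 7): e=[-3,1,4] → .
    (3,5)@(7, 11): e=[3,-1,0] → .  [on edge]
  covered (1 px):
    . . . . . .
    . . . . . .
    . . . . X .
    . . . . . .
    . . . . . .
    . . . . . .
    . . . . . .
    . . . . . .

Final: [[0,5],[1,6],[2,7]]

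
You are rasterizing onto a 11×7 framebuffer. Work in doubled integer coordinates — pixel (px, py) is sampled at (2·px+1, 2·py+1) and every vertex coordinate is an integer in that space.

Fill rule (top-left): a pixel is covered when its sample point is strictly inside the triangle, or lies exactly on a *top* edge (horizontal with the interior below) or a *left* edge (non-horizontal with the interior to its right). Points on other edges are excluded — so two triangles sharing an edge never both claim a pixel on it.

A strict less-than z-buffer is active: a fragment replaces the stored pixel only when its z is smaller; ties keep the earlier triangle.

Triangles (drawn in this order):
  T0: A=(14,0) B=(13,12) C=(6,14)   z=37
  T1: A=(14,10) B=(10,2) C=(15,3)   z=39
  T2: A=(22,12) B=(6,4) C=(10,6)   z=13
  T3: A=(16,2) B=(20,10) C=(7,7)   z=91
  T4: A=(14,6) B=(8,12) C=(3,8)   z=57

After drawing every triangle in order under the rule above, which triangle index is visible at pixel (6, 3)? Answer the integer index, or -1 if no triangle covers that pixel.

T0:
  2·area = 82
  edge (14, 0)→(13, 12): d=(-1,12) right/bottom  bias=-1
  edge (13, 12)→(6, 14): d=(-7,2) right/bottom  bias=-1
  edge (6, 14)→(14, 0): d=(8,-14) top-left  bias=+0
    (6,1)@(13, 3): e=[9,63,10] → #
    (7,1)@(15, 3): e=[-15,59,38] → ·
    (6,2)@(13, 5): e=[7,49,26] → #
    (7,2)@(15, 5): e=[-17,45,54] → ·
    (5,3)@(11, 7): e=[29,39,14] → #
    (7,3)@(15, 7): e=[-19,31,70] → ·
    (4,4)@(9, 9): e=[51,29,2] → #
    (7,4)@(15, 9): e=[-21,17,86] → ·
    (4,5)@(9, 11): e=[49,15,18] → #
    (7,5)@(15, 11): e=[-23,3,102] → ·
    (3,6)@(7, 13): e=[71,5,6] → #
    (5,6)@(11, 13): e=[23,-3,62] → ·
  covered (12 px):
    · · · · · · · · · · ·
    · · · · · · # · · · ·
    · · · · · · # · · · ·
    · · · · · # # · · · ·
    · · · · # # # · · · ·
    · · · · # # # · · · ·
    · · · # # · · · · · ·
T1:
  2·area = 36
  edge (14, 10)→(10, 2): d=(-4,-8) top-left  bias=+0
  edge (10, 2)→(15, 3): d=(5,1) right/bottom  bias=-1
  edge (15, 3)→(14, 10): d=(-1,7) right/bottom  bias=-1
    (2,0)@(5, 1): e=[-36,0,72] → ·  [on edge]
    (5,1)@(11, 3): e=[4,4,28] → #
    (6,1)@(13, 3): e=[20,2,14] → #
    (7,1)@(15, 3): e=[36,0,0] → ·  [on edge]
    (5,2)@(11, 5): e=[-4,14,26] → ·
    (6,2)@(13, 5): e=[12,12,12] → #
    (7,2)@(15, 5): e=[28,10,-2] → ·
    (6,3)@(13, 7): e=[4,22,10] → #
    (7,3)@(15, 7): e=[20,20,-4] → ·
    (6,4)@(13, 9): e=[-4,32,8] → ·
  covered (4 px):
    · · · · · · · · · · ·
    · · · · · # # · · · ·
    · · · · · · # · · · ·
    · · · · · · # · · · ·
    · · · · · · · · · · ·
    · · · · · · · · · · ·
    · · · · · · · · · · ·
T2:
  degenerate (2·area = 0) — covers nothing
T3:
  2·area = 92
  edge (16, 2)→(20, 10): d=(4,8) right/bottom  bias=-1
  edge (20, 10)→(7, 7): d=(-13,-3) top-left  bias=+0
  edge (7, 7)→(16, 2): d=(9,-5) top-left  bias=+0
    (7,1)@(15, 3): e=[12,76,4] → #
    (8,1)@(17, 3): e=[-4,82,14] → ·
    (5,2)@(11, 5): e=[52,38,2] → #
    (6,2)@(13, 5): e=[36,44,12] → #
    (8,2)@(17, 5): e=[4,56,32] → #
    (9,2)@(19, 5): e=[-12,62,42] → ·
    (3,3)@(7, 7): e=[92,0,0] → #  [on edge]
    (4,3)@(9, 7): e=[76,6,10] → #
    (9,3)@(19, 7): e=[-4,36,60] → ·
    (3,4)@(7, 9): e=[100,-26,18] → ·
    (4,4)@(9, 9): e=[84,-20,28] → ·
    (5,4)@(11, 9): e=[68,-14,38] → ·
  covered (13 px):
    · · · · · · · · · · ·
    · · · · · · · # · · ·
    · · · · · # # # # · ·
    · · · # # # # # # · ·
    · · · · · · · · # # ·
    · · · · · · · · · · ·
    · · · · · · · · · · ·
T4:
  2·area = 54
  edge (14, 6)→(8, 12): d=(-6,6) right/bottom  bias=-1
  edge (8, 12)→(3, 8): d=(-5,-4) top-left  bias=+0
  edge (3, 8)→(14, 6): d=(11,-2) top-left  bias=+0
    (9,0)@(19, 1): e=[0,99,-45] → ·  [on edge]
    (8,1)@(17, 3): e=[0,81,-27] → ·  [on edge]
    (7,2)@(15, 5): e=[0,63,-9] → ·  [on edge]
    (4,3)@(9, 7): e=[24,29,1] → #
    (5,3)@(11, 7): e=[12,37,5] → #
    (6,3)@(13, 7): e=[0,45,9] → ·  [on edge]
    (2,4)@(5, 9): e=[36,3,15] → #
    (3,4)@(7, 9): e=[24,11,19] → #
    (5,4)@(11, 9): e=[0,27,27] → ·  [on edge]
    (2,5)@(5, 11): e=[24,-7,37] → ·
    (3,5)@(7, 11): e=[12,1,41] → #
    (4,5)@(9, 11): e=[0,9,45] → ·  [on edge]
    (3,6)@(7, 13): e=[0,-9,63] → ·  [on edge]
  covered (6 px):
    · · · · · · · · · · ·
    · · · · · · · · · · ·
    · · · · · · · · · · ·
    · · · · # # · · · · ·
    · · # # # · · · · · ·
    · · · # · · · · · · ·
    · · · · · · · · · · ·

Z-buffer (winner per pixel, '.' = empty):
  . . . . . . . . . . .
  . . . . . 1 0 3 . . .
  . . . . . 3 0 3 3 . .
  . . . 3 4 0 0 3 3 . .
  . . 4 4 0 0 0 . 3 3 .
  . . . 4 0 0 0 . . . .
  . . . 0 0 . . . . . .

Final: 0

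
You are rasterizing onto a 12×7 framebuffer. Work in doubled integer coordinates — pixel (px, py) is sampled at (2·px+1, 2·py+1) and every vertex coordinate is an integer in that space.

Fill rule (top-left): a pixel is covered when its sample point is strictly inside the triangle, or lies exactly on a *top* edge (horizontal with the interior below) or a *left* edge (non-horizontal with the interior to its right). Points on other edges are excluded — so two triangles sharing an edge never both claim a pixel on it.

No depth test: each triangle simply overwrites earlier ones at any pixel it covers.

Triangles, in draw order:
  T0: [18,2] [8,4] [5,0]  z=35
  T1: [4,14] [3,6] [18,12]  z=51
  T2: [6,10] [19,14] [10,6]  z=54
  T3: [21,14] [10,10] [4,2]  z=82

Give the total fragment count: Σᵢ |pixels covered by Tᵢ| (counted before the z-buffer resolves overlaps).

T0:
  2·area = 46
  edge (18, 2)→(8, 4): d=(-10,2) right/bottom  bias=-1
  edge (8, 4)→(5, 0): d=(-3,-4) top-left  bias=+0
  edge (5, 0)→(18, 2): d=(13,2) right/bottom  bias=-1
    (3,0)@(7, 1): e=[32,5,9] → X
    (4,0)@(9, 1): e=[28,13,5] → X
    (5,0)@(11, 1): e=[24,21,1] → X
    (6,0)@(13, 1): e=[20,29,-3] → .
    (11,0)@(23, 1): e=[0,69,-23] → .  [on edge]
    (3,1)@(7, 3): e=[12,-1,35] → .
    (4,1)@(9, 3): e=[8,7,31] → X
    (6,1)@(13, 3): e=[0,23,23] → .  [on edge]
    (1,2)@(3, 5): e=[0,-23,69] → .  [on edge]
    (4,2)@(9, 5): e=[-12,1,57] → .
    (5,2)@(11, 5): e=[-16,9,53] → .
  covered (5 px):
    . . . X X X . . . . . .
    . . . . X X . . . . . .
    . . . . . . . . . . . .
    . . . . . . . . . . . .
    . . . . . . . . . . . .
    . . . . . . . . . . . .
    . . . . . . . . . . . .
T1:
  2·area = 114
  edge (4, 14)→(3, 6): d=(-1,-8) top-left  bias=+0
  edge (3, 6)→(18, 12): d=(15,6) right/bottom  bias=-1
  edge (18, 12)→(4, 14): d=(-14,2) right/bottom  bias=-1
    (2,3)@(5, 7): e=[15,3,96] → X
    (3,3)@(7, 7): e=[31,-9,92] → .
    (2,4)@(5, 9): e=[13,33,68] → X
    (3,4)@(7, 9): e=[29,21,64] → X
    (4,4)@(9, 9): e=[45,9,60] → X
    (5,4)@(11, 9): e=[61,-3,56] → .
    (2,5)@(5, 11): e=[11,63,40] → X
    (5,5)@(11, 11): e=[59,27,28] → X
    (6,5)@(13, 11): e=[75,15,24] → X
    (7,5)@(15, 11): e=[91,3,20] → X
    (8,5)@(17, 11): e=[107,-9,16] → .
    (2,6)@(5, 13): e=[9,93,12] → X
    (5,6)@(11, 13): e=[57,57,0] → .  [on edge]
  covered (13 px):
    . . . . . . . . . . . .
    . . . . . . . . . . . .
    . . . . . . . . . . . .
    . . X . . . . . . . . .
    . . X X X . . . . . . .
    . . X X X X X X . . . .
    . . X X X . . . . . . .
T2:
  2·area = 68  (B↔C swapped to make it positive)
  edge (6, 10)→(10, 6): d=(4,-4) top-left  bias=+0
  edge (10, 6)→(19, 14): d=(9,8) right/bottom  bias=-1
  edge (19, 14)→(6, 10): d=(-13,-4) top-left  bias=+0
    (7,0)@(15, 1): e=[0,-85,153] → .  [on edge]
    (6,1)@(13, 3): e=[0,-51,119] → .  [on edge]
    (5,2)@(11, 5): e=[0,-17,85] → .  [on edge]
    (4,3)@(9, 7): e=[0,17,51] → X  [on edge]
    (5,3)@(11, 7): e=[8,1,59] → X
    (6,3)@(13, 7): e=[16,-15,67] → .
    (3,4)@(7, 9): e=[0,51,17] → X  [on edge]
    (6,4)@(13, 9): e=[24,3,41] → X
    (7,4)@(15, 9): e=[32,-13,49] → .
    (2,5)@(5, 11): e=[0,85,-17] → .  [on edge]
    (3,5)@(7, 11): e=[8,69,-9] → .
    (4,5)@(9, 11): e=[16,53,-1] → .
    (1,6)@(3, 13): e=[0,119,-51] → .  [on edge]
  covered (10 px):
    . . . . . . . . . . . .
    . . . . . . . . . . . .
    . . . . . . . . . . . .
    . . . . X X . . . . . .
    . . . X X X X . . . . .
    . . . . . X X X . . . .
    . . . . . . . . X . . .
T3:
  2·area = 64
  edge (21, 14)→(10, 10): d=(-11,-4) top-left  bias=+0
  edge (10, 10)→(4, 2): d=(-6,-8) top-left  bias=+0
  edge (4, 2)→(21, 14): d=(17,12) right/bottom  bias=-1
    (2,1)@(5, 3): e=[57,2,5] → X
    (3,1)@(7, 3): e=[65,18,-19] → .
    (2,2)@(5, 5): e=[35,-10,39] → .
    (3,2)@(7, 5): e=[43,6,15] → X
    (4,2)@(9, 5): e=[51,22,-9] → .
    (3,3)@(7, 7): e=[21,-6,49] → .
    (4,3)@(9, 7): e=[29,10,25] → X
    (5,3)@(11, 7): e=[37,26,1] → X
    (6,3)@(13, 7): e=[45,42,-23] → .
    (4,4)@(9, 9): e=[7,-2,59] → .
    (5,4)@(11, 9): e=[15,14,35] → X
    (6,4)@(13, 9): e=[23,30,11] → X
  covered (9 px):
    . . . . . . . . . . . .
    . . X . . . . . . . . .
    . . . X . . . . . . . .
    . . . . X X . . . . . .
    . . . . . X X . . . . .
    . . . . . . X X . . . .
    . . . . . . . . . X . .

Answer: 37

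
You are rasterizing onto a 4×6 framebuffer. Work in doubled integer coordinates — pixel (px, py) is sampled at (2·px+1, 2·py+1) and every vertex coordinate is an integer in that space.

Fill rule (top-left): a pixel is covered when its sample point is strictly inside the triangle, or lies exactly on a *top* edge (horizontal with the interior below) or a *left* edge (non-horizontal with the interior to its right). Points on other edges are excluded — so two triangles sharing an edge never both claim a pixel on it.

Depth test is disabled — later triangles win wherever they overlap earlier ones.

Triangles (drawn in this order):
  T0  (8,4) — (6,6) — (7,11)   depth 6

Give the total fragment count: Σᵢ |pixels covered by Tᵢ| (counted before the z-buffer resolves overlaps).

T0:
  2·area = 12  (B↔C swapped to make it positive)
  edge (8, 4)→(7, 11): d=(-1,7) right/bottom  bias=-1
  edge (7, 11)→(6, 6): d=(-1,-5) top-left  bias=+0
  edge (6, 6)→(8, 4): d=(2,-2) top-left  bias=+0
    (2,0)@(5, 1): e=[24,0,-12] → ·  [on edge]
    (3,2)@(7, 5): e=[6,6,0] → #  [on edge]
    (2,3)@(5, 7): e=[18,-6,0] → ·  [on edge]
    (3,3)@(7, 7): e=[4,4,4] → #
    (1,4)@(3, 9): e=[30,-18,0] → ·  [on edge]
    (3,4)@(7, 9): e=[2,2,8] → #
    (0,5)@(1, 11): e=[42,-30,0] → ·  [on edge]
    (3,5)@(7, 11): e=[0,0,12] → ·  [on edge]
  covered (3 px):
    · · · ·
    · · · ·
    · · · #
    · · · #
    · · · #
    · · · ·

Answer: 3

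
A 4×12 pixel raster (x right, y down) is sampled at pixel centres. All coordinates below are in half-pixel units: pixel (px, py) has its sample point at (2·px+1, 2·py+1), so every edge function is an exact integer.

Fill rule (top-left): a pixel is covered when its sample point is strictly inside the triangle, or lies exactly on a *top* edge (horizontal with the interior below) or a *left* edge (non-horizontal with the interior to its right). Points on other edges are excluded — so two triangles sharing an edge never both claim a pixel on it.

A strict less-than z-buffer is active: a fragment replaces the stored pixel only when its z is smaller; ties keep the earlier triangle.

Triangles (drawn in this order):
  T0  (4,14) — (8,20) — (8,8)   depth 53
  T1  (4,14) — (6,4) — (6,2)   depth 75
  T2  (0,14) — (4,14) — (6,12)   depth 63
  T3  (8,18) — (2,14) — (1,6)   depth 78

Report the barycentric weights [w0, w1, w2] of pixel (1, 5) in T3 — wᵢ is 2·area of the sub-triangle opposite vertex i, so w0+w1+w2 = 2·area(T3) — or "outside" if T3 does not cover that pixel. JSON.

T0:
  2·area = 48  (B↔C swapped to make it positive)
  edge (4, 14)→(8, 8): d=(4,-6) top-left  bias=+0
  edge (8, 8)→(8, 20): d=(0,12) right/bottom  bias=-1
  edge (8, 20)→(4, 14): d=(-4,-6) top-left  bias=+0
    (3,5)@(7, 11): e=[6,12,30] → #
    (2,6)@(5, 13): e=[2,36,10] → #
    (2,7)@(5, 15): e=[10,36,2] → #
    (2,8)@(5, 17): e=[18,36,-6] → ·
    (3,8)@(7, 17): e=[30,12,6] → #
    (3,9)@(7, 19): e=[38,12,-2] → ·
  covered (6 px):
    · · · ·
    · · · ·
    · · · ·
    · · · ·
    · · · ·
    · · · #
    · · # #
    · · # #
    · · · #
    · · · ·
    · · · ·
    · · · ·
T1:
  2·area = 4  (B↔C swapped to make it positive)
  edge (4, 14)→(6, 2): d=(2,-12) top-left  bias=+0
  edge (6, 2)→(6, 4): d=(0,2) right/bottom  bias=-1
  edge (6, 4)→(4, 14): d=(-2,10) right/bottom  bias=-1
    (2,4)@(5, 9): e=[2,2,0] → ·  [on edge]
    (1,9)@(3, 19): e=[-2,6,0] → ·  [on edge]
  covered (0 px):
    · · · ·
    · · · ·
    · · · ·
    · · · ·
    · · · ·
    · · · ·
    · · · ·
    · · · ·
    · · · ·
    · · · ·
    · · · ·
    · · · ·
T2:
  2·area = 8  (B↔C swapped to make it positive)
  edge (0, 14)→(6, 12): d=(6,-2) top-left  bias=+0
  edge (6, 12)→(4, 14): d=(-2,2) right/bottom  bias=-1
  edge (4, 14)→(0, 14): d=(-4,0) right/bottom  bias=-1
    (3,5)@(7, 11): e=[-4,0,12] → ·  [on edge]
    (1,6)@(3, 13): e=[0,4,4] → #  [on edge]
    (2,6)@(5, 13): e=[4,0,4] → ·  [on edge]
    (1,7)@(3, 15): e=[12,0,-4] → ·  [on edge]
    (0,8)@(1, 17): e=[20,0,-12] → ·  [on edge]
  covered (1 px):
    · · · ·
    · · · ·
    · · · ·
    · · · ·
    · · · ·
    · · · ·
    · # · ·
    · · · ·
    · · · ·
    · · · ·
    · · · ·
    · · · ·
T3:
  2·area = 44
  edge (8, 18)→(2, 14): d=(-6,-4) top-left  bias=+0
  edge (2, 14)→(1, 6): d=(-1,-8) top-left  bias=+0
  edge (1, 6)→(8, 18): d=(7,12) right/bottom  bias=-1
    (1,5)@(3, 11): e=[22,11,11] → #
    (2,5)@(5, 11): e=[30,27,-13] → ·
    (1,6)@(3, 13): e=[10,9,25] → #
    (2,6)@(5, 13): e=[18,25,1] → #
    (3,6)@(7, 13): e=[26,41,-23] → ·
    (1,7)@(3, 15): e=[-2,7,39] → ·
    (2,7)@(5, 15): e=[6,23,15] → #
    (3,7)@(7, 15): e=[14,39,-9] → ·
    (2,8)@(5, 17): e=[-6,21,29] → ·
    (3,8)@(7, 17): e=[2,37,5] → #
    (3,9)@(7, 19): e=[-10,35,19] → ·
  covered (5 px):
    · · · ·
    · · · ·
    · · · ·
    · · · ·
    · · · ·
    · # · ·
    · # # ·
    · · # ·
    · · · #
    · · · ·
    · · · ·
    · · · ·

Result: [11,11,22]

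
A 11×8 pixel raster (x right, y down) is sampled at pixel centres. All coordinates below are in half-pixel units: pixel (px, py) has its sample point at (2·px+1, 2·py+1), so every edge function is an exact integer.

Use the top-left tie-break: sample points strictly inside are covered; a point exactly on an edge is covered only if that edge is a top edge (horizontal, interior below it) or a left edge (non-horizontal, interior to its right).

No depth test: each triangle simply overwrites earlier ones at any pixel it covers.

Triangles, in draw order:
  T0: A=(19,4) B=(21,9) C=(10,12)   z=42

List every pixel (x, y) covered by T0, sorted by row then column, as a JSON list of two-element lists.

T0:
  2·area = 61
  edge (19, 4)→(21, 9): d=(2,5) right/bottom  bias=-1
  edge (21, 9)→(10, 12): d=(-11,3) right/bottom  bias=-1
  edge (10, 12)→(19, 4): d=(9,-8) top-left  bias=+0
    (9,2)@(19, 5): e=[2,50,9] → #
    (10,2)@(21, 5): e=[-8,44,25] → ·
    (8,3)@(17, 7): e=[16,34,11] → #
    (10,3)@(21, 7): e=[-4,22,43] → ·
    (7,4)@(15, 9): e=[30,18,13] → #
    (10,4)@(21, 9): e=[0,0,61] → ·  [on edge]
    (6,5)@(13, 11): e=[44,2,15] → #
    (7,5)@(15, 11): e=[34,-4,31] → ·
    (8,5)@(17, 11): e=[24,-10,47] → ·
    (9,5)@(19, 11): e=[14,-16,63] → ·
    (6,6)@(13, 13): e=[48,-20,33] → ·
  covered (7 px):
    · · · · · · · · · · ·
    · · · · · · · · · · ·
    · · · · · · · · · # ·
    · · · · · · · · # # ·
    · · · · · · · # # # ·
    · · · · · · # · · · ·
    · · · · · · · · · · ·
    · · · · · · · · · · ·

Final: [[9,2],[8,3],[9,3],[7,4],[8,4],[9,4],[6,5]]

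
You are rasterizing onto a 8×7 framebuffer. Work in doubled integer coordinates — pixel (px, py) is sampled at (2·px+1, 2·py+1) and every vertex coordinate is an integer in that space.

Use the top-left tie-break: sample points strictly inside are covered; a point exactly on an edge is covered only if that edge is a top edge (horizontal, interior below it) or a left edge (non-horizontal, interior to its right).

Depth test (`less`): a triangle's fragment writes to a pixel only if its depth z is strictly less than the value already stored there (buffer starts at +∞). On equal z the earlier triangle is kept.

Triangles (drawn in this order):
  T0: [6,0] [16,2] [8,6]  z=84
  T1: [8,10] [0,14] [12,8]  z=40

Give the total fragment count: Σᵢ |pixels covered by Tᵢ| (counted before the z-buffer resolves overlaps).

T0:
  2·area = 56
  edge (6, 0)→(16, 2): d=(10,2) right/bottom  bias=-1
  edge (16, 2)→(8, 6): d=(-8,4) right/bottom  bias=-1
  edge (8, 6)→(6, 0): d=(-2,-6) top-left  bias=+0
    (3,0)@(7, 1): e=[8,44,4] → #
    (4,0)@(9, 1): e=[4,36,16] → #
    (5,0)@(11, 1): e=[0,28,28] → ·  [on edge]
    (3,1)@(7, 3): e=[28,28,0] → #  [on edge]
    (5,1)@(11, 3): e=[20,12,24] → #
    (6,1)@(13, 3): e=[16,4,36] → #
    (7,1)@(15, 3): e=[12,-4,48] → ·
    (3,2)@(7, 5): e=[48,12,-4] → ·
    (4,2)@(9, 5): e=[44,4,8] → #
    (5,2)@(11, 5): e=[40,-4,20] → ·
    (6,2)@(13, 5): e=[36,-12,32] → ·
    (4,3)@(9, 7): e=[64,-12,4] → ·
    (4,4)@(9, 9): e=[84,-28,0] → ·  [on edge]
  covered (7 px):
    · · · # # · · ·
    · · · # # # # ·
    · · · · # · · ·
    · · · · · · · ·
    · · · · · · · ·
    · · · · · · · ·
    · · · · · · · ·
T1:
  degenerate (2·area = 0) — covers nothing

Final: 7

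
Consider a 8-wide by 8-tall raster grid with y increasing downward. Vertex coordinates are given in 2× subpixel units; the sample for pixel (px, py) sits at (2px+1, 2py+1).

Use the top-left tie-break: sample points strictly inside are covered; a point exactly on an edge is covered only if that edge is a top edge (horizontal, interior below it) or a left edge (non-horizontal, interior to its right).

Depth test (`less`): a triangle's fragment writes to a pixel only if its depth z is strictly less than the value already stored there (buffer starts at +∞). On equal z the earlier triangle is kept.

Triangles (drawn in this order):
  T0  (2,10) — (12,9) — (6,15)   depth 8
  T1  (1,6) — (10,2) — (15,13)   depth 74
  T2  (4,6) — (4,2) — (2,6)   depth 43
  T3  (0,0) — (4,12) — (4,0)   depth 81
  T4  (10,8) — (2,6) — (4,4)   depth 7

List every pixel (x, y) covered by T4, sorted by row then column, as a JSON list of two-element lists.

T0:
  2·area = 54
  edge (2, 10)→(12, 9): d=(10,-1) top-left  bias=+0
  edge (12, 9)→(6, 15): d=(-6,6) right/bottom  bias=-1
  edge (6, 15)→(2, 10): d=(-4,-5) top-left  bias=+0
    (1,5)@(3, 11): e=[11,42,1] → X
    (2,5)@(5, 11): e=[13,30,11] → X
    (3,5)@(7, 11): e=[15,18,21] → X
    (4,5)@(9, 11): e=[17,6,31] → X
    (5,5)@(11, 11): e=[19,-6,41] → .
    (1,6)@(3, 13): e=[31,30,-7] → .
    (2,6)@(5, 13): e=[33,18,3] → X
    (4,6)@(9, 13): e=[37,-6,23] → .
    (2,7)@(5, 15): e=[53,6,-5] → .
    (3,7)@(7, 15): e=[55,-6,5] → .
  covered (6 px):
    . . . . . . . .
    . . . . . . . .
    . . . . . . . .
    . . . . . . . .
    . . . . . . . .
    . X X X X . . .
    . . X X . . . .
    . . . . . . . .
T1:
  2·area = 119
  edge (1, 6)→(10, 2): d=(9,-4) top-left  bias=+0
  edge (10, 2)→(15, 13): d=(5,11) right/bottom  bias=-1
  edge (15, 13)→(1, 6): d=(-14,-7) top-left  bias=+0
    (4,1)@(9, 3): e=[5,16,98] → X
    (5,1)@(11, 3): e=[13,-6,112] → .
    (2,2)@(5, 5): e=[7,70,42] → X
    (3,2)@(7, 5): e=[15,48,56] → X
    (5,2)@(11, 5): e=[31,4,84] → X
    (6,2)@(13, 5): e=[39,-18,98] → .
    (1,3)@(3, 7): e=[17,102,0] → X  [on edge]
    (6,3)@(13, 7): e=[57,-8,70] → .
    (1,4)@(3, 9): e=[35,112,-28] → .
    (2,4)@(5, 9): e=[43,90,-14] → .
    (3,4)@(7, 9): e=[51,68,0] → X  [on edge]
    (6,4)@(13, 9): e=[75,2,42] → X
    (5,5)@(11, 11): e=[85,34,0] → X  [on edge]
    (7,6)@(15, 13): e=[119,0,0] → .  [on edge]
  covered (16 px):
    . . . . . . . .
    . . . . X . . .
    . . X X X X . .
    . X X X X X . .
    . . . X X X X .
    . . . . . X X .
    . . . . . . . .
    . . . . . . . .
T2:
  2·area = 8  (B↔C swapped to make it positive)
  edge (4, 6)→(2, 6): d=(-2,0) right/bottom  bias=-1
  edge (2, 6)→(4, 2): d=(2,-4) top-left  bias=+0
  edge (4, 2)→(4, 6): d=(0,4) right/bottom  bias=-1
    (1,2)@(3, 5): e=[2,2,4] → X
    (2,2)@(5, 5): e=[2,10,-4] → .
    (1,3)@(3, 7): e=[-2,6,4] → .
  covered (1 px):
    . . . . . . . .
    . . . . . . . .
    . X . . . . . .
    . . . . . . . .
    . . . . . . . .
    . . . . . . . .
    . . . . . . . .
    . . . . . . . .
T3:
  2·area = 48  (B↔C swapped to make it positive)
  edge (0, 0)→(4, 0): d=(4,0) top-left  bias=+0
  edge (4, 0)→(4, 12): d=(0,12) right/bottom  bias=-1
  edge (4, 12)→(0, 0): d=(-4,-12) top-left  bias=+0
    (0,0)@(1, 1): e=[4,36,8] → X
    (1,0)@(3, 1): e=[4,12,32] → X
    (2,0)@(5, 1): e=[4,-12,56] → .
    (0,1)@(1, 3): e=[12,36,0] → X  [on edge]
    (2,1)@(5, 3): e=[12,-12,48] → .
    (0,2)@(1, 5): e=[20,36,-8] → .
    (1,2)@(3, 5): e=[20,12,16] → X
    (2,2)@(5, 5): e=[20,-12,40] → .
    (1,3)@(3, 7): e=[28,12,8] → X
    (2,3)@(5, 7): e=[28,-12,32] → .
    (1,4)@(3, 9): e=[36,12,0] → X  [on edge]
    (2,4)@(5, 9): e=[36,-12,24] → .
    (2,7)@(5, 15): e=[60,-12,0] → .  [on edge]
  covered (7 px):
    X X . . . . . .
    X X . . . . . .
    . X . . . . . .
    . X . . . . . .
    . X . . . . . .
    . . . . . . . .
    . . . . . . . .
    . . . . . . . .
T4:
  2·area = 20
  edge (10, 8)→(2, 6): d=(-8,-2) top-left  bias=+0
  edge (2, 6)→(4, 4): d=(2,-2) top-left  bias=+0
  edge (4, 4)→(10, 8): d=(6,4) right/bottom  bias=-1
    (3,0)@(7, 1): e=[50,0,-30] → .  [on edge]
    (2,1)@(5, 3): e=[30,0,-10] → .  [on edge]
    (1,2)@(3, 5): e=[10,0,10] → X  [on edge]
    (2,2)@(5, 5): e=[14,4,2] → X
    (3,2)@(7, 5): e=[18,8,-6] → .
    (0,3)@(1, 7): e=[-10,0,30] → .  [on edge]
    (1,3)@(3, 7): e=[-6,4,22] → .
    (2,3)@(5, 7): e=[-2,8,14] → .
    (3,3)@(7, 7): e=[2,12,6] → X
    (4,3)@(9, 7): e=[6,16,-2] → .
    (3,4)@(7, 9): e=[-14,16,18] → .
  covered (3 px):
    . . . . . . . .
    . . . . . . . .
    . X X . . . . .
    . . . X . . . .
    . . . . . . . .
    . . . . . . . .
    . . . . . . . .
    . . . . . . . .

Result: [[1,2],[2,2],[3,3]]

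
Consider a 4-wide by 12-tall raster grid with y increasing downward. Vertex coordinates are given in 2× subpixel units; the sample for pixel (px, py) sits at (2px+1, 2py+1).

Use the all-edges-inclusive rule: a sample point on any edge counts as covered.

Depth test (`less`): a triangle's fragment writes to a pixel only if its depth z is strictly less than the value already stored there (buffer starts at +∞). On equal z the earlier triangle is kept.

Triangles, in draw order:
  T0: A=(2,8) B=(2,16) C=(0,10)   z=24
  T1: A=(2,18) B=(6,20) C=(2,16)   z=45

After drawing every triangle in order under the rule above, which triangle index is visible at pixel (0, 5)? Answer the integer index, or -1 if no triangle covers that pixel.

T0:
  2·area = 16
  edge (2, 8)→(2, 16): d=(0,8) inclusive
  edge (2, 16)→(0, 10): d=(-2,-6) inclusive
  edge (0, 10)→(2, 8): d=(2,-2) inclusive
    (3,1)@(7, 3): e=[-40,56,0] → ·  [on edge]
    (2,2)@(5, 5): e=[-24,40,0] → ·  [on edge]
    (1,3)@(3, 7): e=[-8,24,0] → ·  [on edge]
    (0,4)@(1, 9): e=[8,8,0] → #  [on edge]
    (1,4)@(3, 9): e=[-8,20,4] → ·
    (0,5)@(1, 11): e=[8,4,4] → #
    (1,5)@(3, 11): e=[-8,16,8] → ·
    (0,6)@(1, 13): e=[8,0,8] → #  [on edge]
    (1,6)@(3, 13): e=[-8,12,12] → ·
    (0,7)@(1, 15): e=[8,-4,12] → ·
    (1,9)@(3, 19): e=[-8,0,24] → ·  [on edge]
  covered (3 px):
    · · · ·
    · · · ·
    · · · ·
    · · · ·
    # · · ·
    # · · ·
    # · · ·
    · · · ·
    · · · ·
    · · · ·
    · · · ·
    · · · ·
T1:
  2·area = 8  (B↔C swapped to make it positive)
  edge (2, 18)→(2, 16): d=(0,-2) inclusive
  edge (2, 16)→(6, 20): d=(4,4) inclusive
  edge (6, 20)→(2, 18): d=(-4,-2) inclusive
    (0,7)@(1, 15): e=[-2,0,10] → ·  [on edge]
    (1,8)@(3, 17): e=[2,0,6] → #  [on edge]
    (2,8)@(5, 17): e=[6,-8,10] → ·
    (1,9)@(3, 19): e=[2,8,-2] → ·
    (2,9)@(5, 19): e=[6,0,2] → #  [on edge]
    (3,9)@(7, 19): e=[10,-8,6] → ·
    (2,10)@(5, 21): e=[6,8,-6] → ·
    (3,10)@(7, 21): e=[10,0,-2] → ·  [on edge]
  covered (2 px):
    · · · ·
    · · · ·
    · · · ·
    · · · ·
    · · · ·
    · · · ·
    · · · ·
    · · · ·
    · # · ·
    · · # ·
    · · · ·
    · · · ·

Z-buffer (winner per pixel, '.' = empty):
  . . . .
  . . . .
  . . . .
  . . . .
  0 . . .
  0 . . .
  0 . . .
  . . . .
  . 1 . .
  . . 1 .
  . . . .
  . . . .

Final: 0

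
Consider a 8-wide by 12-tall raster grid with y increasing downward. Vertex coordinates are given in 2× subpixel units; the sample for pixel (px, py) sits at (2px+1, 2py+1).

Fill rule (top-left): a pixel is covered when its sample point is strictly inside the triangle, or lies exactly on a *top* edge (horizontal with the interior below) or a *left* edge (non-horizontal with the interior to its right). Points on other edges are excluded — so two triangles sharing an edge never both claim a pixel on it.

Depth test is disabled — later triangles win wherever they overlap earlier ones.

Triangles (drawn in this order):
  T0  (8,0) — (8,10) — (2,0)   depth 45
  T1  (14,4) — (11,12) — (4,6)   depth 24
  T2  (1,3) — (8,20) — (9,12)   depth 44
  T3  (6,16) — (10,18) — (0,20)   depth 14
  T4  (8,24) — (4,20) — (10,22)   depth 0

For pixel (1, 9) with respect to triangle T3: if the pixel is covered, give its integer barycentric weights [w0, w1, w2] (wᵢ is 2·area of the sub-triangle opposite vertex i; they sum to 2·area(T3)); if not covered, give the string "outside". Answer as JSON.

T0:
  2·area = 60
  edge (8, 0)→(8, 10): d=(0,10) right/bottom  bias=-1
  edge (8, 10)→(2, 0): d=(-6,-10) top-left  bias=+0
  edge (2, 0)→(8, 0): d=(6,0) top-left  bias=+0
    (1,0)@(3, 1): e=[50,4,6] → █
    (2,0)@(5, 1): e=[30,24,6] → █
    (3,0)@(7, 1): e=[10,44,6] → █
    (4,0)@(9, 1): e=[-10,64,6] → ·
    (1,1)@(3, 3): e=[50,-8,18] → ·
    (2,1)@(5, 3): e=[30,12,18] → █
    (4,1)@(9, 3): e=[-10,52,18] → ·
    (2,2)@(5, 5): e=[30,0,30] → █  [on edge]
    (4,2)@(9, 5): e=[-10,40,30] → ·
    (2,3)@(5, 7): e=[30,-12,42] → ·
    (3,3)@(7, 7): e=[10,8,42] → █
    (4,3)@(9, 7): e=[-10,28,42] → ·
    (5,7)@(11, 15): e=[-30,0,90] → ·  [on edge]
  covered (8 px):
    · █ █ █ · · · ·
    · · █ █ · · · ·
    · · █ █ · · · ·
    · · · █ · · · ·
    · · · · · · · ·
    · · · · · · · ·
    · · · · · · · ·
    · · · · · · · ·
    · · · · · · · ·
    · · · · · · · ·
    · · · · · · · ·
    · · · · · · · ·
T1:
  2·area = 74
  edge (14, 4)→(11, 12): d=(-3,8) right/bottom  bias=-1
  edge (11, 12)→(4, 6): d=(-7,-6) top-left  bias=+0
  edge (4, 6)→(14, 4): d=(10,-2) top-left  bias=+0
    (4,2)@(9, 5): e=[37,37,0] → █  [on edge]
    (5,2)@(11, 5): e=[21,49,4] → █
    (6,2)@(13, 5): e=[5,61,8] → █
    (7,2)@(15, 5): e=[-11,73,12] → ·
    (3,3)@(7, 7): e=[47,11,16] → █
    (6,3)@(13, 7): e=[-1,47,28] → ·
    (3,4)@(7, 9): e=[41,-3,36] → ·
    (4,4)@(9, 9): e=[25,9,40] → █
    (6,4)@(13, 9): e=[-7,33,48] → ·
    (4,5)@(9, 11): e=[19,-5,60] → ·
    (5,5)@(11, 11): e=[3,7,64] → █
    (6,5)@(13, 11): e=[-13,19,68] → ·
  covered (9 px):
    · · · · · · · ·
    · · · · · · · ·
    · · · · █ █ █ ·
    · · · █ █ █ · ·
    · · · · █ █ · ·
    · · · · · █ · ·
    · · · · · · · ·
    · · · · · · · ·
    · · · · · · · ·
    · · · · · · · ·
    · · · · · · · ·
    · · · · · · · ·
T2:
  2·area = 73  (B↔C swapped to make it positive)
  edge (1, 3)→(9, 12): d=(8,9) right/bottom  bias=-1
  edge (9, 12)→(8, 20): d=(-1,8) right/bottom  bias=-1
  edge (8, 20)→(1, 3): d=(-7,-17) top-left  bias=+0
    (0,1)@(1, 3): e=[0,73,0] → ·  [on edge]
    (1,3)@(3, 7): e=[14,53,6] → █
    (2,3)@(5, 7): e=[-4,37,40] → ·
    (1,4)@(3, 9): e=[30,51,-8] → ·
    (2,4)@(5, 9): e=[12,35,26] → █
    (3,4)@(7, 9): e=[-6,19,60] → ·
    (2,5)@(5, 11): e=[28,33,12] → █
    (3,5)@(7, 11): e=[10,17,46] → █
    (4,5)@(9, 11): e=[-8,1,80] → ·
    (2,6)@(5, 13): e=[44,31,-2] → ·
    (3,6)@(7, 13): e=[26,15,32] → █
    (4,6)@(9, 13): e=[8,-1,66] → ·
  covered (7 px):
    · · · · · · · ·
    · · · · · · · ·
    · · · · · · · ·
    · █ · · · · · ·
    · · █ · · · · ·
    · · █ █ · · · ·
    · · · █ · · · ·
    · · · █ · · · ·
    · · · █ · · · ·
    · · · · · · · ·
    · · · · · · · ·
    · · · · · · · ·
T3:
  2·area = 28
  edge (6, 16)→(10, 18): d=(4,2) right/bottom  bias=-1
  edge (10, 18)→(0, 20): d=(-10,2) right/bottom  bias=-1
  edge (0, 20)→(6, 16): d=(6,-4) top-left  bias=+0
    (2,8)@(5, 17): e=[6,20,2] → █
    (3,8)@(7, 17): e=[2,16,10] → █
    (4,8)@(9, 17): e=[-2,12,18] → ·
    (7,8)@(15, 17): e=[-14,0,42] → ·  [on edge]
    (1,9)@(3, 19): e=[18,4,6] → █
    (2,9)@(5, 19): e=[14,0,14] → ·  [on edge]
    (3,9)@(7, 19): e=[10,-4,22] → ·
    (1,10)@(3, 21): e=[26,-16,18] → ·
  covered (3 px):
    · · · · · · · ·
    · · · · · · · ·
    · · · · · · · ·
    · · · · · · · ·
    · · · · · · · ·
    · · · · · · · ·
    · · · · · · · ·
    · · · · · · · ·
    · · █ █ · · · ·
    · █ · · · · · ·
    · · · · · · · ·
    · · · · · · · ·
T4:
  2·area = 16
  edge (8, 24)→(4, 20): d=(-4,-4) top-left  bias=+0
  edge (4, 20)→(10, 22): d=(6,2) right/bottom  bias=-1
  edge (10, 22)→(8, 24): d=(-2,2) right/bottom  bias=-1
    (0,8)@(1, 17): e=[0,-12,28] → ·  [on edge]
    (7,8)@(15, 17): e=[56,-40,0] → ·  [on edge]
    (0,9)@(1, 19): e=[-8,0,24] → ·  [on edge]
    (1,9)@(3, 19): e=[0,-4,20] → ·  [on edge]
    (6,9)@(13, 19): e=[40,-24,0] → ·  [on edge]
    (2,10)@(5, 21): e=[0,4,12] → █  [on edge]
    (3,10)@(7, 21): e=[8,0,8] → ·  [on edge]
    (5,10)@(11, 21): e=[24,-8,0] → ·  [on edge]
    (2,11)@(5, 23): e=[-8,16,8] → ·
    (3,11)@(7, 23): e=[0,12,4] → █  [on edge]
    (4,11)@(9, 23): e=[8,8,0] → ·  [on edge]
    (6,11)@(13, 23): e=[24,0,-8] → ·  [on edge]
  covered (2 px):
    · · · · · · · ·
    · · · · · · · ·
    · · · · · · · ·
    · · · · · · · ·
    · · · · · · · ·
    · · · · · · · ·
    · · · · · · · ·
    · · · · · · · ·
    · · · · · · · ·
    · · · · · · · ·
    · · █ · · · · ·
    · · · █ · · · ·

Result: [4,6,18]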